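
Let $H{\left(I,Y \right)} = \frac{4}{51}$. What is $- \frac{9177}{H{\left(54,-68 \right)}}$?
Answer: $- \frac{468027}{4} \approx -1.1701 \cdot 10^{5}$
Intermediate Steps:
$H{\left(I,Y \right)} = \frac{4}{51}$ ($H{\left(I,Y \right)} = 4 \cdot \frac{1}{51} = \frac{4}{51}$)
$- \frac{9177}{H{\left(54,-68 \right)}} = - \frac{9177}{\frac{4}{51}} = \left(-9177\right) \frac{51}{4} = - \frac{468027}{4}$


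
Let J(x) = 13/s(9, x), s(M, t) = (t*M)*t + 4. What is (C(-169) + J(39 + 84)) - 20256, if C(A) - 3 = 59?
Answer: -2749715997/136165 ≈ -20194.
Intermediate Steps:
C(A) = 62 (C(A) = 3 + 59 = 62)
s(M, t) = 4 + M*t**2 (s(M, t) = (M*t)*t + 4 = M*t**2 + 4 = 4 + M*t**2)
J(x) = 13/(4 + 9*x**2)
(C(-169) + J(39 + 84)) - 20256 = (62 + 13/(4 + 9*(39 + 84)**2)) - 20256 = (62 + 13/(4 + 9*123**2)) - 20256 = (62 + 13/(4 + 9*15129)) - 20256 = (62 + 13/(4 + 136161)) - 20256 = (62 + 13/136165) - 20256 = 8442243/136165 - 20256 = -2749715997/136165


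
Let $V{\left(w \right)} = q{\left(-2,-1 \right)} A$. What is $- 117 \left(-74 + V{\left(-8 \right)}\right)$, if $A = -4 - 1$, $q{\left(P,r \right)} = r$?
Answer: $8073$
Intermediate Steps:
$A = -5$
$V{\left(w \right)} = 5$ ($V{\left(w \right)} = \left(-1\right) \left(-5\right) = 5$)
$- 117 \left(-74 + V{\left(-8 \right)}\right) = - 117 \left(-74 + 5\right) = \left(-117\right) \left(-69\right) = 8073$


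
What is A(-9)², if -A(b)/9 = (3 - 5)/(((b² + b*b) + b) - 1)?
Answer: 81/5776 ≈ 0.014024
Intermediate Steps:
A(b) = 18/(-1 + b + 2*b²) (A(b) = -9*(3 - 5)/(((b² + b*b) + b) - 1) = -(-18)/(((b² + b²) + b) - 1) = -(-18)/((2*b² + b) - 1) = -(-18)/((b + 2*b²) - 1) = -(-18)/(-1 + b + 2*b²) = 18/(-1 + b + 2*b²))
A(-9)² = (18/(-1 - 9 + 2*(-9)²))² = (18/(-1 - 9 + 2*81))² = (18/(-1 - 9 + 162))² = (18/152)² = (18*(1/152))² = (9/76)² = 81/5776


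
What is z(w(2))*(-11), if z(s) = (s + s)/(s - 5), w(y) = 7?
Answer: -77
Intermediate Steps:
z(s) = 2*s/(-5 + s) (z(s) = (2*s)/(-5 + s) = 2*s/(-5 + s))
z(w(2))*(-11) = (2*7/(-5 + 7))*(-11) = (2*7/2)*(-11) = (2*7*(1/2))*(-11) = 7*(-11) = -77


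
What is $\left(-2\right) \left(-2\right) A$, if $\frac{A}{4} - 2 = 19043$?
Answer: $304720$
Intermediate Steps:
$A = 76180$ ($A = 8 + 4 \cdot 19043 = 8 + 76172 = 76180$)
$\left(-2\right) \left(-2\right) A = \left(-2\right) \left(-2\right) 76180 = 4 \cdot 76180 = 304720$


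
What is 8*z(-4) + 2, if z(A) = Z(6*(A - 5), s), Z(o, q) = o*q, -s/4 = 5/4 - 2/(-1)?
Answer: 5618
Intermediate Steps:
s = -13 (s = -4*(5/4 - 2/(-1)) = -4*(5*(¼) - 2*(-1)) = -4*(5/4 + 2) = -4*13/4 = -13)
z(A) = 390 - 78*A (z(A) = (6*(A - 5))*(-13) = (6*(-5 + A))*(-13) = (-30 + 6*A)*(-13) = 390 - 78*A)
8*z(-4) + 2 = 8*(390 - 78*(-4)) + 2 = 8*(390 + 312) + 2 = 8*702 + 2 = 5616 + 2 = 5618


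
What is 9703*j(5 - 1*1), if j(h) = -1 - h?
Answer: -48515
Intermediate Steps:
9703*j(5 - 1*1) = 9703*(-1 - (5 - 1*1)) = 9703*(-1 - (5 - 1)) = 9703*(-1 - 1*4) = 9703*(-1 - 4) = 9703*(-5) = -48515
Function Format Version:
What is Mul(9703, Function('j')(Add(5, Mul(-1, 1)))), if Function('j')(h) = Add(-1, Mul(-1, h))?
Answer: -48515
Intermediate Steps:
Mul(9703, Function('j')(Add(5, Mul(-1, 1)))) = Mul(9703, Add(-1, Mul(-1, Add(5, Mul(-1, 1))))) = Mul(9703, Add(-1, Mul(-1, Add(5, -1)))) = Mul(9703, Add(-1, Mul(-1, 4))) = Mul(9703, Add(-1, -4)) = Mul(9703, -5) = -48515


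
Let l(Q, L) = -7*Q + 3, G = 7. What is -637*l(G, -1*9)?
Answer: 29302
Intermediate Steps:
l(Q, L) = 3 - 7*Q
-637*l(G, -1*9) = -637*(3 - 7*7) = -637*(3 - 49) = -637*(-46) = 29302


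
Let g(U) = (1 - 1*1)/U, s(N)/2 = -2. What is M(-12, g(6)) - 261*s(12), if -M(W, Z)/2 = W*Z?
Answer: 1044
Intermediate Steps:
s(N) = -4 (s(N) = 2*(-2) = -4)
g(U) = 0 (g(U) = (1 - 1)/U = 0/U = 0)
M(W, Z) = -2*W*Z
M(-12, g(6)) - 261*s(12) = -2*(-12)*0 - 261*(-4) = 0 + 1044 = 1044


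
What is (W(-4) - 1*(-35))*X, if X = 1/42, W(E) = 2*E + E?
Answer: 23/42 ≈ 0.54762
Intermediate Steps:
W(E) = 3*E
X = 1/42 ≈ 0.023810
(W(-4) - 1*(-35))*X = (3*(-4) - 1*(-35))*(1/42) = (-12 + 35)*(1/42) = 23*(1/42) = 23/42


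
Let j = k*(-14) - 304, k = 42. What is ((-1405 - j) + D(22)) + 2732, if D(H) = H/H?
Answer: 2220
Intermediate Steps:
D(H) = 1
j = -892 (j = 42*(-14) - 304 = -588 - 304 = -892)
((-1405 - j) + D(22)) + 2732 = ((-1405 - 1*(-892)) + 1) + 2732 = ((-1405 + 892) + 1) + 2732 = (-513 + 1) + 2732 = -512 + 2732 = 2220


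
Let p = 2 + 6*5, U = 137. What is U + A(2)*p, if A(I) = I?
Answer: 201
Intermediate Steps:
p = 32 (p = 2 + 30 = 32)
U + A(2)*p = 137 + 2*32 = 137 + 64 = 201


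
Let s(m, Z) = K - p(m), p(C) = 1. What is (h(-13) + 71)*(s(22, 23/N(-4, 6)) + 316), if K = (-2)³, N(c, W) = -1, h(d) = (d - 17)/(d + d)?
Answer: 287966/13 ≈ 22151.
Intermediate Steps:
h(d) = (-17 + d)/(2*d) (h(d) = (-17 + d)/((2*d)) = (-17 + d)*(1/(2*d)) = (-17 + d)/(2*d))
K = -8
s(m, Z) = -9 (s(m, Z) = -8 - 1*1 = -8 - 1 = -9)
(h(-13) + 71)*(s(22, 23/N(-4, 6)) + 316) = ((½)*(-17 - 13)/(-13) + 71)*(-9 + 316) = ((½)*(-1/13)*(-30) + 71)*307 = (15/13 + 71)*307 = (938/13)*307 = 287966/13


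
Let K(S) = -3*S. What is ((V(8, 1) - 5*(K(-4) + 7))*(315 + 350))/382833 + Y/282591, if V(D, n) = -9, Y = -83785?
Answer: -5735517385/12020573367 ≈ -0.47714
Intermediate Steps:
((V(8, 1) - 5*(K(-4) + 7))*(315 + 350))/382833 + Y/282591 = ((-9 - 5*(-3*(-4) + 7))*(315 + 350))/382833 - 83785/282591 = ((-9 - 5*(12 + 7))*665)*(1/382833) - 83785*1/282591 = ((-9 - 5*19)*665)*(1/382833) - 83785/282591 = ((-9 - 95)*665)*(1/382833) - 83785/282591 = -104*665*(1/382833) - 83785/282591 = -69160*1/382833 - 83785/282591 = -69160/382833 - 83785/282591 = -5735517385/12020573367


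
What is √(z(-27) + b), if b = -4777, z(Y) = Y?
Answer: 2*I*√1201 ≈ 69.311*I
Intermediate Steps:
√(z(-27) + b) = √(-27 - 4777) = √(-4804) = 2*I*√1201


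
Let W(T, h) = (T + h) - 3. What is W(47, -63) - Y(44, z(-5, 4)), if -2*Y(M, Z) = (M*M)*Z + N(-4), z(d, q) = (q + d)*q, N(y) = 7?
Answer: -7775/2 ≈ -3887.5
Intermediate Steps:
W(T, h) = -3 + T + h
z(d, q) = q*(d + q) (z(d, q) = (d + q)*q = q*(d + q))
Y(M, Z) = -7/2 - Z*M²/2 (Y(M, Z) = -((M*M)*Z + 7)/2 = -(M²*Z + 7)/2 = -(Z*M² + 7)/2 = -(7 + Z*M²)/2 = -7/2 - Z*M²/2)
W(47, -63) - Y(44, z(-5, 4)) = (-3 + 47 - 63) - (-7/2 - ½*4*(-5 + 4)*44²) = -19 - (-7/2 - ½*4*(-1)*1936) = -19 - (-7/2 - ½*(-4)*1936) = -19 - (-7/2 + 3872) = -19 - 1*7737/2 = -19 - 7737/2 = -7775/2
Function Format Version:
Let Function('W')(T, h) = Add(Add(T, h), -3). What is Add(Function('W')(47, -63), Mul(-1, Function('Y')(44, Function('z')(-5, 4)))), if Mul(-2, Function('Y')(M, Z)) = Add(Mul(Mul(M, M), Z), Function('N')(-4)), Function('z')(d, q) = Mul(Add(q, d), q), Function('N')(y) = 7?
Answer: Rational(-7775, 2) ≈ -3887.5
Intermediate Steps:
Function('W')(T, h) = Add(-3, T, h)
Function('z')(d, q) = Mul(q, Add(d, q)) (Function('z')(d, q) = Mul(Add(d, q), q) = Mul(q, Add(d, q)))
Function('Y')(M, Z) = Add(Rational(-7, 2), Mul(Rational(-1, 2), Z, Pow(M, 2))) (Function('Y')(M, Z) = Mul(Rational(-1, 2), Add(Mul(Mul(M, M), Z), 7)) = Mul(Rational(-1, 2), Add(Mul(Pow(M, 2), Z), 7)) = Mul(Rational(-1, 2), Add(Mul(Z, Pow(M, 2)), 7)) = Mul(Rational(-1, 2), Add(7, Mul(Z, Pow(M, 2)))) = Add(Rational(-7, 2), Mul(Rational(-1, 2), Z, Pow(M, 2))))
Add(Function('W')(47, -63), Mul(-1, Function('Y')(44, Function('z')(-5, 4)))) = Add(Add(-3, 47, -63), Mul(-1, Add(Rational(-7, 2), Mul(Rational(-1, 2), Mul(4, Add(-5, 4)), Pow(44, 2))))) = Add(-19, Mul(-1, Add(Rational(-7, 2), Mul(Rational(-1, 2), Mul(4, -1), 1936)))) = Add(-19, Mul(-1, Add(Rational(-7, 2), Mul(Rational(-1, 2), -4, 1936)))) = Add(-19, Mul(-1, Add(Rational(-7, 2), 3872))) = Add(-19, Mul(-1, Rational(7737, 2))) = Add(-19, Rational(-7737, 2)) = Rational(-7775, 2)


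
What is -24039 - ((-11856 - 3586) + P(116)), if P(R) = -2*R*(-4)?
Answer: -9525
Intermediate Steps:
P(R) = 8*R
-24039 - ((-11856 - 3586) + P(116)) = -24039 - ((-11856 - 3586) + 8*116) = -24039 - (-15442 + 928) = -24039 - 1*(-14514) = -24039 + 14514 = -9525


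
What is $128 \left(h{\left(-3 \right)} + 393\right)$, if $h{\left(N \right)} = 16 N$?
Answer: $44160$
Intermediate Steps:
$128 \left(h{\left(-3 \right)} + 393\right) = 128 \left(16 \left(-3\right) + 393\right) = 128 \left(-48 + 393\right) = 128 \cdot 345 = 44160$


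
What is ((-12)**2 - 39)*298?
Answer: 31290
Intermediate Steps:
((-12)**2 - 39)*298 = (144 - 39)*298 = 105*298 = 31290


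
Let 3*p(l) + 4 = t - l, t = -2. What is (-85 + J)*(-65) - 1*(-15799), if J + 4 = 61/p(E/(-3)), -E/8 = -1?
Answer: 50305/2 ≈ 25153.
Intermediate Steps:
E = 8 (E = -8*(-1) = 8)
p(l) = -2 - l/3 (p(l) = -4/3 + (-2 - l)/3 = -4/3 + (-⅔ - l/3) = -2 - l/3)
J = -589/10 (J = -4 + 61/(-2 - 8/(3*(-3))) = -4 + 61/(-2 - 8*(-1)/(3*3)) = -4 + 61/(-2 - ⅓*(-8/3)) = -4 + 61/(-2 + 8/9) = -4 + 61/(-10/9) = -4 + 61*(-9/10) = -4 - 549/10 = -589/10 ≈ -58.900)
(-85 + J)*(-65) - 1*(-15799) = (-85 - 589/10)*(-65) - 1*(-15799) = -1439/10*(-65) + 15799 = 18707/2 + 15799 = 50305/2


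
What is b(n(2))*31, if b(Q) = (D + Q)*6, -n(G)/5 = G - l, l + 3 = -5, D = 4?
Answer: -8556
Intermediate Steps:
l = -8 (l = -3 - 5 = -8)
n(G) = -40 - 5*G (n(G) = -5*(G - 1*(-8)) = -5*(G + 8) = -5*(8 + G) = -40 - 5*G)
b(Q) = 24 + 6*Q (b(Q) = (4 + Q)*6 = 24 + 6*Q)
b(n(2))*31 = (24 + 6*(-40 - 5*2))*31 = (24 + 6*(-40 - 10))*31 = (24 + 6*(-50))*31 = (24 - 300)*31 = -276*31 = -8556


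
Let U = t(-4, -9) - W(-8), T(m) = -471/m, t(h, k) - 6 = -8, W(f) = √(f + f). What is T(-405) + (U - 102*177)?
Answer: -2437403/135 - 4*I ≈ -18055.0 - 4.0*I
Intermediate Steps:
W(f) = √2*√f (W(f) = √(2*f) = √2*√f)
t(h, k) = -2 (t(h, k) = 6 - 8 = -2)
U = -2 - 4*I (U = -2 - √2*√(-8) = -2 - √2*2*I*√2 = -2 - 4*I ≈ -2.0 - 4.0*I)
T(-405) + (U - 102*177) = -471/(-405) + ((-2 - 4*I) - 102*177) = -471*(-1/405) + ((-2 - 4*I) - 18054) = 157/135 + (-18056 - 4*I) = -2437403/135 - 4*I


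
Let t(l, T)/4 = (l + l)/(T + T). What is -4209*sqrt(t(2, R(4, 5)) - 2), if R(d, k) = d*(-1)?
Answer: -8418*I ≈ -8418.0*I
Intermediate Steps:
R(d, k) = -d
t(l, T) = 4*l/T (t(l, T) = 4*((l + l)/(T + T)) = 4*((2*l)/((2*T))) = 4*((2*l)*(1/(2*T))) = 4*(l/T) = 4*l/T)
-4209*sqrt(t(2, R(4, 5)) - 2) = -4209*sqrt(4*2/(-1*4) - 2) = -4209*sqrt(4*2/(-4) - 2) = -4209*sqrt(4*2*(-1/4) - 2) = -4209*sqrt(-2 - 2) = -8418*I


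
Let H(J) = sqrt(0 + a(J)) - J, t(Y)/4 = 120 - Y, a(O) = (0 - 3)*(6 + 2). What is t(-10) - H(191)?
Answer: 711 - 2*I*sqrt(6) ≈ 711.0 - 4.899*I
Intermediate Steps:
a(O) = -24 (a(O) = -3*8 = -24)
t(Y) = 480 - 4*Y (t(Y) = 4*(120 - Y) = 480 - 4*Y)
H(J) = -J + 2*I*sqrt(6) (H(J) = sqrt(0 - 24) - J = sqrt(-24) - J = 2*I*sqrt(6) - J = -J + 2*I*sqrt(6))
t(-10) - H(191) = (480 - 4*(-10)) - (-1*191 + 2*I*sqrt(6)) = (480 + 40) - (-191 + 2*I*sqrt(6)) = 520 + (191 - 2*I*sqrt(6)) = 711 - 2*I*sqrt(6)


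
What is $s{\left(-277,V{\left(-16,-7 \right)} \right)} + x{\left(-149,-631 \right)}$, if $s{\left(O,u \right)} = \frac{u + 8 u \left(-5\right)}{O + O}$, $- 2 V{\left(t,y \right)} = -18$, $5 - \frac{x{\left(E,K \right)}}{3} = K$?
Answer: $\frac{1057383}{554} \approx 1908.6$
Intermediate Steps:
$x{\left(E,K \right)} = 15 - 3 K$
$V{\left(t,y \right)} = 9$ ($V{\left(t,y \right)} = \left(- \frac{1}{2}\right) \left(-18\right) = 9$)
$s{\left(O,u \right)} = - \frac{39 u}{2 O}$ ($s{\left(O,u \right)} = \frac{u - 40 u}{2 O} = - 39 u \frac{1}{2 O} = - \frac{39 u}{2 O}$)
$s{\left(-277,V{\left(-16,-7 \right)} \right)} + x{\left(-149,-631 \right)} = \left(- \frac{39}{2}\right) 9 \frac{1}{-277} + \left(15 - -1893\right) = \left(- \frac{39}{2}\right) 9 \left(- \frac{1}{277}\right) + \left(15 + 1893\right) = \frac{351}{554} + 1908 = \frac{1057383}{554}$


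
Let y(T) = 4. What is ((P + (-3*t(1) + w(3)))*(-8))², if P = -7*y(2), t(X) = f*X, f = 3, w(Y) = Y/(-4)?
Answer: 91204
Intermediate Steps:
w(Y) = -Y/4 (w(Y) = Y*(-¼) = -Y/4)
t(X) = 3*X
P = -28 (P = -7*4 = -28)
((P + (-3*t(1) + w(3)))*(-8))² = ((-28 + (-9 - ¼*3))*(-8))² = ((-28 + (-3*3 - ¾))*(-8))² = ((-28 + (-9 - ¾))*(-8))² = ((-28 - 39/4)*(-8))² = (-151/4*(-8))² = 302² = 91204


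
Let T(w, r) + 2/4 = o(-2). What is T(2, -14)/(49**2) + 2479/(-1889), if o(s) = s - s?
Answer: -11906047/9070978 ≈ -1.3125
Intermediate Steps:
o(s) = 0
T(w, r) = -1/2 (T(w, r) = -1/2 + 0 = -1/2)
T(2, -14)/(49**2) + 2479/(-1889) = -1/(2*(49**2)) + 2479/(-1889) = -1/2/2401 + 2479*(-1/1889) = -1/2*1/2401 - 2479/1889 = -1/4802 - 2479/1889 = -11906047/9070978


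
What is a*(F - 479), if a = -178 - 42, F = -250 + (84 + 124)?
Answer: 114620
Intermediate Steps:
F = -42 (F = -250 + 208 = -42)
a = -220
a*(F - 479) = -220*(-42 - 479) = -220*(-521) = 114620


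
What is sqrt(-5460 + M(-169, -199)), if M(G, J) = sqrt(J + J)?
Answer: sqrt(-5460 + I*sqrt(398)) ≈ 0.135 + 73.892*I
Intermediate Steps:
M(G, J) = sqrt(2)*sqrt(J) (M(G, J) = sqrt(2*J) = sqrt(2)*sqrt(J))
sqrt(-5460 + M(-169, -199)) = sqrt(-5460 + sqrt(2)*sqrt(-199)) = sqrt(-5460 + sqrt(2)*(I*sqrt(199))) = sqrt(-5460 + I*sqrt(398))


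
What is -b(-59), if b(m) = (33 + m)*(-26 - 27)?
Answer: -1378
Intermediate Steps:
b(m) = -1749 - 53*m (b(m) = (33 + m)*(-53) = -1749 - 53*m)
-b(-59) = -(-1749 - 53*(-59)) = -(-1749 + 3127) = -1*1378 = -1378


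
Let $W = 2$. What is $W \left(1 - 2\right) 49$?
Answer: $-98$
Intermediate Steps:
$W \left(1 - 2\right) 49 = 2 \left(1 - 2\right) 49 = 2 \left(-1\right) 49 = \left(-2\right) 49 = -98$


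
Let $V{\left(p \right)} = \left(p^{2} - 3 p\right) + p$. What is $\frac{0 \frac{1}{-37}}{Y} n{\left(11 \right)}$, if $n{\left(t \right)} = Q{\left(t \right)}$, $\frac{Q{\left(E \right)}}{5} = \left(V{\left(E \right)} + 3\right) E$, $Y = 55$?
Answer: $0$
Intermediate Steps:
$V{\left(p \right)} = p^{2} - 2 p$
$Q{\left(E \right)} = 5 E \left(3 + E \left(-2 + E\right)\right)$ ($Q{\left(E \right)} = 5 \left(E \left(-2 + E\right) + 3\right) E = 5 \left(3 + E \left(-2 + E\right)\right) E = 5 E \left(3 + E \left(-2 + E\right)\right)$)
$n{\left(t \right)} = 5 t \left(3 + t \left(-2 + t\right)\right)$
$\frac{0 \frac{1}{-37}}{Y} n{\left(11 \right)} = \frac{0 \frac{1}{-37}}{55} \cdot 5 \cdot 11 \left(3 + 11 \left(-2 + 11\right)\right) = 0 \left(- \frac{1}{37}\right) \frac{1}{55} \cdot 5 \cdot 11 \left(3 + 11 \cdot 9\right) = 0 \cdot \frac{1}{55} \cdot 5 \cdot 11 \left(3 + 99\right) = 0 \cdot 5 \cdot 11 \cdot 102 = 0 \cdot 5610 = 0$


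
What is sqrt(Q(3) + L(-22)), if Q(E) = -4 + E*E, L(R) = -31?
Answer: I*sqrt(26) ≈ 5.099*I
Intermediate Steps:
Q(E) = -4 + E**2
sqrt(Q(3) + L(-22)) = sqrt((-4 + 3**2) - 31) = sqrt((-4 + 9) - 31) = sqrt(5 - 31) = sqrt(-26) = I*sqrt(26)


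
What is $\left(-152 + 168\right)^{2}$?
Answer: $256$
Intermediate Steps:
$\left(-152 + 168\right)^{2} = 16^{2} = 256$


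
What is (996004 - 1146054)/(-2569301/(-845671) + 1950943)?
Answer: -63446466775/824929243527 ≈ -0.076911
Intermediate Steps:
(996004 - 1146054)/(-2569301/(-845671) + 1950943) = -150050/(-2569301*(-1/845671) + 1950943) = -150050/(2569301/845671 + 1950943) = -150050/1649858487054/845671 = -150050*845671/1649858487054 = -63446466775/824929243527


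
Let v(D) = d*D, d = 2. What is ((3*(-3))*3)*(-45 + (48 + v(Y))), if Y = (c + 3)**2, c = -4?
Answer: -135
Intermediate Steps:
Y = 1 (Y = (-4 + 3)**2 = (-1)**2 = 1)
v(D) = 2*D
((3*(-3))*3)*(-45 + (48 + v(Y))) = ((3*(-3))*3)*(-45 + (48 + 2*1)) = (-9*3)*(-45 + (48 + 2)) = -27*(-45 + 50) = -27*5 = -135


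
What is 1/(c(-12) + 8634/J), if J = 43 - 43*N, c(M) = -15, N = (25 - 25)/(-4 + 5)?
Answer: 43/7989 ≈ 0.0053824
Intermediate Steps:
N = 0 (N = 0/1 = 0*1 = 0)
J = 43 (J = 43 - 43*0 = 43 + 0 = 43)
1/(c(-12) + 8634/J) = 1/(-15 + 8634/43) = 1/(7989/43) = 43/7989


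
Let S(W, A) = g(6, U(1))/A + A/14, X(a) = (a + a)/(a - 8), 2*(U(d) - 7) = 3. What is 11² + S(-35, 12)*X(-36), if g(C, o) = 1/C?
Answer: 37707/308 ≈ 122.43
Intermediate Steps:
U(d) = 17/2 (U(d) = 7 + (½)*3 = 7 + 3/2 = 17/2)
X(a) = 2*a/(-8 + a) (X(a) = (2*a)/(-8 + a) = 2*a/(-8 + a))
S(W, A) = 1/(6*A) + A/14
11² + S(-35, 12)*X(-36) = 11² + ((⅙)/12 + (1/14)*12)*(2*(-36)/(-8 - 36)) = 121 + ((⅙)*(1/12) + 6/7)*(2*(-36)/(-44)) = 121 + (1/72 + 6/7)*(2*(-36)*(-1/44)) = 121 + (439/504)*(18/11) = 121 + 439/308 = 37707/308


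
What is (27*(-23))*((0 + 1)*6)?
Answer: -3726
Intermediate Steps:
(27*(-23))*((0 + 1)*6) = -621*6 = -3726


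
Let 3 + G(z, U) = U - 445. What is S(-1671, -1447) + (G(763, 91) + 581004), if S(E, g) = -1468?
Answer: 579179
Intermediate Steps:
G(z, U) = -448 + U (G(z, U) = -3 + (U - 445) = -3 + (-445 + U) = -448 + U)
S(-1671, -1447) + (G(763, 91) + 581004) = -1468 + ((-448 + 91) + 581004) = -1468 + (-357 + 581004) = -1468 + 580647 = 579179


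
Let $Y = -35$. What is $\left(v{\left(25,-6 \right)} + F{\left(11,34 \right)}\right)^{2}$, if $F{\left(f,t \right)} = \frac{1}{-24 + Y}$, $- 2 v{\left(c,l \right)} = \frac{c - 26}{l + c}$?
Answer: $\frac{441}{5026564} \approx 8.7734 \cdot 10^{-5}$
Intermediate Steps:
$v{\left(c,l \right)} = - \frac{-26 + c}{2 \left(c + l\right)}$ ($v{\left(c,l \right)} = - \frac{\left(c - 26\right) \frac{1}{l + c}}{2} = - \frac{\left(-26 + c\right) \frac{1}{c + l}}{2} = - \frac{\frac{1}{c + l} \left(-26 + c\right)}{2} = - \frac{-26 + c}{2 \left(c + l\right)}$)
$F{\left(f,t \right)} = - \frac{1}{59}$ ($F{\left(f,t \right)} = \frac{1}{-24 - 35} = \frac{1}{-59} = - \frac{1}{59}$)
$\left(v{\left(25,-6 \right)} + F{\left(11,34 \right)}\right)^{2} = \left(\frac{13 - \frac{25}{2}}{25 - 6} - \frac{1}{59}\right)^{2} = \left(\frac{13 - \frac{25}{2}}{19} - \frac{1}{59}\right)^{2} = \left(\frac{1}{19} \cdot \frac{1}{2} - \frac{1}{59}\right)^{2} = \left(\frac{1}{38} - \frac{1}{59}\right)^{2} = \left(\frac{21}{2242}\right)^{2} = \frac{441}{5026564}$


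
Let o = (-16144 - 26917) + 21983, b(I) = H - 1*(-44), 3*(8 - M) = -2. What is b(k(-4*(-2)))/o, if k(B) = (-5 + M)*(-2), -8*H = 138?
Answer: -107/84312 ≈ -0.0012691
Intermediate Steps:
M = 26/3 (M = 8 - ⅓*(-2) = 8 + ⅔ = 26/3 ≈ 8.6667)
H = -69/4 (H = -⅛*138 = -69/4 ≈ -17.250)
k(B) = -22/3 (k(B) = (-5 + 26/3)*(-2) = (11/3)*(-2) = -22/3)
b(I) = 107/4 (b(I) = -69/4 - 1*(-44) = -69/4 + 44 = 107/4)
o = -21078 (o = -43061 + 21983 = -21078)
b(k(-4*(-2)))/o = (107/4)/(-21078) = (107/4)*(-1/21078) = -107/84312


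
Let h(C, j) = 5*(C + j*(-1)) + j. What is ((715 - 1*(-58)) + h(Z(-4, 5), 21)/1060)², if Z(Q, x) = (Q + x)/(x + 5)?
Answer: 2684987019649/4494400 ≈ 5.9741e+5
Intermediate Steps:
Z(Q, x) = (Q + x)/(5 + x)
h(C, j) = -4*j + 5*C (h(C, j) = 5*(C - j) + j = (-5*j + 5*C) + j = -4*j + 5*C)
((715 - 1*(-58)) + h(Z(-4, 5), 21)/1060)² = ((715 - 1*(-58)) + (-4*21 + 5*((-4 + 5)/(5 + 5)))/1060)² = ((715 + 58) + (-84 + 5*(1/10))*(1/1060))² = (773 + (-84 + 5*((⅒)*1))*(1/1060))² = (773 + (-84 + 5*(⅒))*(1/1060))² = (773 + (-84 + ½)*(1/1060))² = (773 - 167/2*1/1060)² = (773 - 167/2120)² = (1638593/2120)² = 2684987019649/4494400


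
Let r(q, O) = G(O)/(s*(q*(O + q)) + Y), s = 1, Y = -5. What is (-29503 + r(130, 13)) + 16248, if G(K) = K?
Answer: -246344162/18585 ≈ -13255.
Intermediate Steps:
r(q, O) = O/(-5 + q*(O + q)) (r(q, O) = O/(1*(q*(O + q)) - 5) = O/(q*(O + q) - 5) = O/(-5 + q*(O + q)))
(-29503 + r(130, 13)) + 16248 = (-29503 + 13/(-5 + 130² + 13*130)) + 16248 = (-29503 + 13/(-5 + 16900 + 1690)) + 16248 = (-29503 + 13/18585) + 16248 = -548313242/18585 + 16248 = -246344162/18585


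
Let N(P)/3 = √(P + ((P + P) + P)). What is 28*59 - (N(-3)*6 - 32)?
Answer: 1684 - 36*I*√3 ≈ 1684.0 - 62.354*I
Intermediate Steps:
N(P) = 6*√P (N(P) = 3*√(P + ((P + P) + P)) = 3*√(P + (2*P + P)) = 3*√(P + 3*P) = 3*√(4*P) = 3*(2*√P) = 6*√P)
28*59 - (N(-3)*6 - 32) = 28*59 - ((6*√(-3))*6 - 32) = 1652 - ((6*(I*√3))*6 - 32) = 1652 - ((6*I*√3)*6 - 32) = 1652 - (36*I*√3 - 32) = 1652 - (-32 + 36*I*√3) = 1652 + (32 - 36*I*√3) = 1684 - 36*I*√3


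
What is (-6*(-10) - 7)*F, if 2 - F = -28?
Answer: 1590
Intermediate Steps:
F = 30 (F = 2 - 1*(-28) = 2 + 28 = 30)
(-6*(-10) - 7)*F = (-6*(-10) - 7)*30 = (60 - 7)*30 = 53*30 = 1590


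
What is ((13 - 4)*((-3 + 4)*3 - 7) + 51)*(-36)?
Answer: -540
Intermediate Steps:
((13 - 4)*((-3 + 4)*3 - 7) + 51)*(-36) = (9*(1*3 - 7) + 51)*(-36) = (9*(3 - 7) + 51)*(-36) = (9*(-4) + 51)*(-36) = (-36 + 51)*(-36) = 15*(-36) = -540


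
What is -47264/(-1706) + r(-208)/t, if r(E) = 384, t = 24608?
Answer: 18183244/655957 ≈ 27.720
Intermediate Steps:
-47264/(-1706) + r(-208)/t = -47264/(-1706) + 384/24608 = -47264*(-1/1706) + 384*(1/24608) = 23632/853 + 12/769 = 18183244/655957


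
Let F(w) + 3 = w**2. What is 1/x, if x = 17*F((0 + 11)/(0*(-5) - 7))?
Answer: -49/442 ≈ -0.11086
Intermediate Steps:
F(w) = -3 + w**2
x = -442/49 (x = 17*(-3 + ((0 + 11)/(0*(-5) - 7))**2) = 17*(-3 + (11/(0 - 7))**2) = 17*(-3 + (11/(-7))**2) = 17*(-3 + (11*(-1/7))**2) = 17*(-3 + (-11/7)**2) = 17*(-3 + 121/49) = 17*(-26/49) = -442/49 ≈ -9.0204)
1/x = 1/(-442/49) = -49/442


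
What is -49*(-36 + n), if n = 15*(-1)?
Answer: 2499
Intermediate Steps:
n = -15
-49*(-36 + n) = -49*(-36 - 15) = -49*(-51) = 2499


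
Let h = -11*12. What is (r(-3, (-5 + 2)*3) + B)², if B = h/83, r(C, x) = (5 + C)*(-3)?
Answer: 396900/6889 ≈ 57.614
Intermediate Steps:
h = -132
r(C, x) = -15 - 3*C
B = -132/83 ≈ -1.5904
(r(-3, (-5 + 2)*3) + B)² = ((-15 - 3*(-3)) - 132/83)² = ((-15 + 9) - 132/83)² = (-6 - 132/83)² = (-630/83)² = 396900/6889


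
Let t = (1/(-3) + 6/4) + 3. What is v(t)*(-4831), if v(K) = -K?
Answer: 120775/6 ≈ 20129.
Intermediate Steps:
t = 25/6 (t = (1*(-⅓) + 6*(¼)) + 3 = (-⅓ + 3/2) + 3 = 7/6 + 3 = 25/6 ≈ 4.1667)
v(t)*(-4831) = -1*25/6*(-4831) = -25/6*(-4831) = 120775/6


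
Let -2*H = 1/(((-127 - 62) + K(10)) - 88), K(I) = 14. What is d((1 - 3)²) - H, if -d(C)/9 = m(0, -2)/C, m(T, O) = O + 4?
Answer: -1184/263 ≈ -4.5019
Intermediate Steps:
m(T, O) = 4 + O
d(C) = -18/C (d(C) = -9*(4 - 2)/C = -18/C)
H = 1/526 (H = -1/(2*(((-127 - 62) + 14) - 88)) = -1/(2*((-189 + 14) - 88)) = -1/(2*(-175 - 88)) = -½/(-263) = -½*(-1/263) = 1/526 ≈ 0.0019011)
d((1 - 3)²) - H = -18/(1 - 3)² - 1*1/526 = -18/((-2)²) - 1/526 = -18/4 - 1/526 = -18*¼ - 1/526 = -9/2 - 1/526 = -1184/263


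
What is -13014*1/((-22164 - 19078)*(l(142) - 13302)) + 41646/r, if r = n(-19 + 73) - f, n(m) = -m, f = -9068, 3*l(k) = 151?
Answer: 17070354523518/3694783862485 ≈ 4.6201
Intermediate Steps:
l(k) = 151/3 (l(k) = (⅓)*151 = 151/3)
r = 9014 (r = -(-19 + 73) - 1*(-9068) = -1*54 + 9068 = -54 + 9068 = 9014)
-13014*1/((-22164 - 19078)*(l(142) - 13302)) + 41646/r = -13014*1/((-22164 - 19078)*(151/3 - 13302)) + 41646/9014 = -13014/((-39755/3*(-41242))) + 41646*(1/9014) = -13014/1639575710/3 + 20823/4507 = -13014*3/1639575710 + 20823/4507 = -19521/819787855 + 20823/4507 = 17070354523518/3694783862485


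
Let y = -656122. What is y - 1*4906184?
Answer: -5562306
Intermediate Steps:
y - 1*4906184 = -656122 - 1*4906184 = -656122 - 4906184 = -5562306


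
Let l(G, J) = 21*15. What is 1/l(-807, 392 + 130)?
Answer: 1/315 ≈ 0.0031746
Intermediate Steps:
l(G, J) = 315
1/l(-807, 392 + 130) = 1/315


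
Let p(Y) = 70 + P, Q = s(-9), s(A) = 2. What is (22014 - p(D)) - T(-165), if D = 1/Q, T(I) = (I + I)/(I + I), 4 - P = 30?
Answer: 21969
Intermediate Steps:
P = -26 (P = 4 - 1*30 = 4 - 30 = -26)
Q = 2
T(I) = 1 (T(I) = (2*I)/((2*I)) = (2*I)*(1/(2*I)) = 1)
D = ½ (D = 1/2 = ½ ≈ 0.50000)
p(Y) = 44 (p(Y) = 70 - 26 = 44)
(22014 - p(D)) - T(-165) = (22014 - 1*44) - 1*1 = (22014 - 44) - 1 = 21970 - 1 = 21969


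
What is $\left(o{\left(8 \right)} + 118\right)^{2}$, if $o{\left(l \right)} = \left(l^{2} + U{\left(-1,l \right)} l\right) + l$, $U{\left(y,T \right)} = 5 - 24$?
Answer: $1444$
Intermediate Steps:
$U{\left(y,T \right)} = -19$ ($U{\left(y,T \right)} = 5 - 24 = -19$)
$o{\left(l \right)} = l^{2} - 18 l$ ($o{\left(l \right)} = \left(l^{2} - 19 l\right) + l = l^{2} - 18 l$)
$\left(o{\left(8 \right)} + 118\right)^{2} = \left(8 \left(-18 + 8\right) + 118\right)^{2} = \left(8 \left(-10\right) + 118\right)^{2} = \left(-80 + 118\right)^{2} = 38^{2} = 1444$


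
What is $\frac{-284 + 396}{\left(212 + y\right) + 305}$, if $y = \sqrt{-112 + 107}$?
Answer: $\frac{28952}{133647} - \frac{56 i \sqrt{5}}{133647} \approx 0.21663 - 0.00093694 i$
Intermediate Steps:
$y = i \sqrt{5}$ ($y = \sqrt{-5} = i \sqrt{5} \approx 2.2361 i$)
$\frac{-284 + 396}{\left(212 + y\right) + 305} = \frac{-284 + 396}{\left(212 + i \sqrt{5}\right) + 305} = \frac{112}{517 + i \sqrt{5}}$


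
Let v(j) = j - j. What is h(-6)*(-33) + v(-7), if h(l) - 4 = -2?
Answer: -66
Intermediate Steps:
h(l) = 2 (h(l) = 4 - 2 = 2)
v(j) = 0
h(-6)*(-33) + v(-7) = 2*(-33) + 0 = -66 + 0 = -66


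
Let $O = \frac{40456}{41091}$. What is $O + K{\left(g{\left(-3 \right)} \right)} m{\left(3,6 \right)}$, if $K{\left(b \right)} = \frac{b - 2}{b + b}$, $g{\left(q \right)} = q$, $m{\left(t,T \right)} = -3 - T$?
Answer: $- \frac{535453}{82182} \approx -6.5155$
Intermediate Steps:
$O = \frac{40456}{41091}$ ($O = 40456 \cdot \frac{1}{41091} = \frac{40456}{41091} \approx 0.98455$)
$K{\left(b \right)} = \frac{-2 + b}{2 b}$
$O + K{\left(g{\left(-3 \right)} \right)} m{\left(3,6 \right)} = \frac{40456}{41091} + \frac{-2 - 3}{2 \left(-3\right)} \left(-3 - 6\right) = \frac{40456}{41091} + \frac{1}{2} \left(- \frac{1}{3}\right) \left(-5\right) \left(-3 - 6\right) = \frac{40456}{41091} + \frac{5}{6} \left(-9\right) = \frac{40456}{41091} - \frac{15}{2} = - \frac{535453}{82182}$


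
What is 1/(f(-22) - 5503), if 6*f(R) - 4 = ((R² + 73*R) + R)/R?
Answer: -3/16481 ≈ -0.00018203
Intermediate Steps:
f(R) = ⅔ + (R² + 74*R)/(6*R) (f(R) = ⅔ + (((R² + 73*R) + R)/R)/6 = ⅔ + ((R² + 74*R)/R)/6 = ⅔ + (R² + 74*R)/(6*R))
1/(f(-22) - 5503) = 1/((13 + (⅙)*(-22)) - 5503) = 1/((13 - 11/3) - 5503) = 1/(28/3 - 5503) = 1/(-16481/3) = -3/16481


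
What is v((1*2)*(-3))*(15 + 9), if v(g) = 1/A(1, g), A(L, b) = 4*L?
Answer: 6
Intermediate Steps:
v(g) = 1/4 (v(g) = 1/(4*1) = 1/4)
v((1*2)*(-3))*(15 + 9) = (15 + 9)/4 = (1/4)*24 = 6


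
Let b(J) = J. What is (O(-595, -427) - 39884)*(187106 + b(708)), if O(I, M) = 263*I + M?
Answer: -36961043944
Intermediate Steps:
O(I, M) = M + 263*I
(O(-595, -427) - 39884)*(187106 + b(708)) = ((-427 + 263*(-595)) - 39884)*(187106 + 708) = ((-427 - 156485) - 39884)*187814 = (-156912 - 39884)*187814 = -196796*187814 = -36961043944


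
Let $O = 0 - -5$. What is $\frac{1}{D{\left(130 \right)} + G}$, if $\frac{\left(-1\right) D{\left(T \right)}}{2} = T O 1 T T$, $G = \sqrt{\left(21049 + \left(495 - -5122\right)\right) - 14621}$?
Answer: $- \frac{4394000}{96536179997591} - \frac{\sqrt{12045}}{482680899987955} \approx -4.5517 \cdot 10^{-8}$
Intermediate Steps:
$O = 5$ ($O = 0 + 5 = 5$)
$G = \sqrt{12045}$ ($G = \sqrt{\left(21049 + \left(495 + 5122\right)\right) - 14621} = \sqrt{\left(21049 + 5617\right) - 14621} = \sqrt{26666 - 14621} = \sqrt{12045} \approx 109.75$)
$D{\left(T \right)} = - 10 T^{3}$ ($D{\left(T \right)} = - 2 T 5 \cdot 1 T T = - 2 \cdot 5 T 1 T T = - 2 \cdot 5 T T T = - 2 \cdot 5 T^{2} T = - 2 \cdot 5 T^{3} = - 10 T^{3}$)
$\frac{1}{D{\left(130 \right)} + G} = \frac{1}{- 10 \cdot 130^{3} + \sqrt{12045}} = \frac{1}{\left(-10\right) 2197000 + \sqrt{12045}} = \frac{1}{-21970000 + \sqrt{12045}}$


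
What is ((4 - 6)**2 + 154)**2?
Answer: 24964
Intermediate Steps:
((4 - 6)**2 + 154)**2 = ((-2)**2 + 154)**2 = (4 + 154)**2 = 158**2 = 24964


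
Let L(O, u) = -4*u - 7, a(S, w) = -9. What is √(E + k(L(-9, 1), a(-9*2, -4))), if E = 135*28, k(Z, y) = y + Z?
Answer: 4*√235 ≈ 61.319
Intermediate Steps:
L(O, u) = -7 - 4*u
k(Z, y) = Z + y
E = 3780
√(E + k(L(-9, 1), a(-9*2, -4))) = √(3780 + ((-7 - 4*1) - 9)) = √(3780 + ((-7 - 4) - 9)) = √(3780 + (-11 - 9)) = √(3780 - 20) = √3760 = 4*√235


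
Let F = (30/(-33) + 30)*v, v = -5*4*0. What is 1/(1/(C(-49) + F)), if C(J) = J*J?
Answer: 2401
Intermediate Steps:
C(J) = J²
v = 0 (v = -20*0 = 0)
F = 0 (F = (30/(-33) + 30)*0 = (30*(-1/33) + 30)*0 = (-10/11 + 30)*0 = (320/11)*0 = 0)
1/(1/(C(-49) + F)) = 1/(1/((-49)² + 0)) = 1/(1/(2401 + 0)) = 1/(1/2401) = 2401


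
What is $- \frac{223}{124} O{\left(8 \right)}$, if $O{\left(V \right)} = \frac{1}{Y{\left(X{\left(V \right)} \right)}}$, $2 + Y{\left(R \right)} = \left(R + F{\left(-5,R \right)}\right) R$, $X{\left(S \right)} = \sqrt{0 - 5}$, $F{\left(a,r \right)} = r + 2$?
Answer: $\frac{223 i}{248 \left(\sqrt{5} + 6 i\right)} \approx 0.13159 + 0.04904 i$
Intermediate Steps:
$F{\left(a,r \right)} = 2 + r$
$X{\left(S \right)} = i \sqrt{5}$ ($X{\left(S \right)} = \sqrt{-5} = i \sqrt{5}$)
$Y{\left(R \right)} = -2 + R \left(2 + 2 R\right)$ ($Y{\left(R \right)} = -2 + \left(R + \left(2 + R\right)\right) R = -2 + \left(2 + 2 R\right) R = -2 + R \left(2 + 2 R\right)$)
$O{\left(V \right)} = \frac{1}{-12 + 2 i \sqrt{5}}$ ($O{\left(V \right)} = \frac{1}{-2 + 2 i \sqrt{5} + 2 \left(i \sqrt{5}\right)^{2}} = \frac{1}{-2 + 2 i \sqrt{5} + 2 \left(-5\right)} = \frac{1}{-2 + 2 i \sqrt{5} - 10} = \frac{1}{-12 + 2 i \sqrt{5}}$)
$- \frac{223}{124} O{\left(8 \right)} = - \frac{223}{124} \left(- \frac{i}{2 \sqrt{5} + 12 i}\right) = \left(-223\right) \frac{1}{124} \left(- \frac{i}{2 \sqrt{5} + 12 i}\right) = - \frac{223 \left(- \frac{i}{2 \sqrt{5} + 12 i}\right)}{124} = \frac{223 i}{124 \left(2 \sqrt{5} + 12 i\right)}$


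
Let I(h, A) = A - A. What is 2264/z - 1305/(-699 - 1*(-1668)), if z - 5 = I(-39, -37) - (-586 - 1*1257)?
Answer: -9076/74613 ≈ -0.12164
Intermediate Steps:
I(h, A) = 0
z = 1848 (z = 5 + (0 - (-586 - 1*1257)) = 5 + (0 - (-586 - 1257)) = 5 + (0 - 1*(-1843)) = 5 + (0 + 1843) = 5 + 1843 = 1848)
2264/z - 1305/(-699 - 1*(-1668)) = 2264/1848 - 1305/(-699 - 1*(-1668)) = 2264*(1/1848) - 1305/(-699 + 1668) = 283/231 - 1305/969 = 283/231 - 1305*1/969 = 283/231 - 435/323 = -9076/74613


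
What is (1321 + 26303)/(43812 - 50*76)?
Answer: 6906/10003 ≈ 0.69039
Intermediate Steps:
(1321 + 26303)/(43812 - 50*76) = 27624/(43812 - 3800) = 27624/40012 = 27624*(1/40012) = 6906/10003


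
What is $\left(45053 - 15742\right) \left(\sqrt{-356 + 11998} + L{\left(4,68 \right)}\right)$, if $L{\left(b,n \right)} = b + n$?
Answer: $2110392 + 29311 \sqrt{11642} \approx 5.273 \cdot 10^{6}$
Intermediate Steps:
$\left(45053 - 15742\right) \left(\sqrt{-356 + 11998} + L{\left(4,68 \right)}\right) = \left(45053 - 15742\right) \left(\sqrt{-356 + 11998} + \left(4 + 68\right)\right) = 29311 \left(\sqrt{11642} + 72\right) = 29311 \left(72 + \sqrt{11642}\right) = 2110392 + 29311 \sqrt{11642}$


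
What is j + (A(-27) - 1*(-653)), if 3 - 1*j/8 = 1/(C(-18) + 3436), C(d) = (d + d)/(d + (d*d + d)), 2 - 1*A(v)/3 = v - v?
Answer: 18773557/27487 ≈ 683.00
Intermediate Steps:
A(v) = 6 (A(v) = 6 - 3*(v - v) = 6 - 3*0 = 6 + 0 = 6)
C(d) = 2*d/(d² + 2*d) (C(d) = (2*d)/(d + (d² + d)) = (2*d)/(d + (d + d²)) = (2*d)/(d² + 2*d) = 2*d/(d² + 2*d))
j = 659624/27487 (j = 24 - 8/(2/(2 - 18) + 3436) = 24 - 8/(2/(-16) + 3436) = 24 - 8/(2*(-1/16) + 3436) = 24 - 8/(-⅛ + 3436) = 24 - 8/27487/8 = 24 - 8*8/27487 = 24 - 64/27487 = 659624/27487 ≈ 23.998)
j + (A(-27) - 1*(-653)) = 659624/27487 + (6 - 1*(-653)) = 659624/27487 + (6 + 653) = 659624/27487 + 659 = 18773557/27487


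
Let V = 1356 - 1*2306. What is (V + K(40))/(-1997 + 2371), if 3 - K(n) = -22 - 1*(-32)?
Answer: -87/34 ≈ -2.5588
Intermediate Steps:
K(n) = -7 (K(n) = 3 - (-22 - 1*(-32)) = 3 - (-22 + 32) = 3 - 1*10 = 3 - 10 = -7)
V = -950 (V = 1356 - 2306 = -950)
(V + K(40))/(-1997 + 2371) = (-950 - 7)/(-1997 + 2371) = -957/374 = -957*1/374 = -87/34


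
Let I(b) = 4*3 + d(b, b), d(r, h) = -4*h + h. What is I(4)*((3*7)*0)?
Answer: 0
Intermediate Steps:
d(r, h) = -3*h
I(b) = 12 - 3*b (I(b) = 4*3 - 3*b = 12 - 3*b)
I(4)*((3*7)*0) = (12 - 3*4)*((3*7)*0) = (12 - 12)*(21*0) = 0*0 = 0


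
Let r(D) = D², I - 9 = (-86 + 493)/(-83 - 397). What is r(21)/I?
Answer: 30240/559 ≈ 54.097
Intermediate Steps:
I = 3913/480 (I = 9 + (-86 + 493)/(-83 - 397) = 9 + 407/(-480) = 9 + 407*(-1/480) = 9 - 407/480 = 3913/480 ≈ 8.1521)
r(21)/I = 21²/(3913/480) = 441*(480/3913) = 30240/559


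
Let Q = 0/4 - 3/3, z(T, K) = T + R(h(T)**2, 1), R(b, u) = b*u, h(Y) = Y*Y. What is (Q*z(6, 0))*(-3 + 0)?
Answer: 3906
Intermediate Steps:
h(Y) = Y**2
z(T, K) = T + T**4 (z(T, K) = T + (T**2)**2*1 = T + T**4*1 = T + T**4)
Q = -1 (Q = 0*(1/4) - 3*1/3 = 0 - 1 = -1)
(Q*z(6, 0))*(-3 + 0) = (-(6 + 6**4))*(-3 + 0) = -(6 + 1296)*(-3) = -1*1302*(-3) = -1302*(-3) = 3906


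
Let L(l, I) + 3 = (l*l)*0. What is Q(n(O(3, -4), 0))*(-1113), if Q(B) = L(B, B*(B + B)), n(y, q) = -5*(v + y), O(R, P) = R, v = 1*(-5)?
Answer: 3339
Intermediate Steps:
v = -5
n(y, q) = 25 - 5*y (n(y, q) = -5*(-5 + y) = 25 - 5*y)
L(l, I) = -3 (L(l, I) = -3 + (l*l)*0 = -3 + l**2*0 = -3 + 0 = -3)
Q(B) = -3
Q(n(O(3, -4), 0))*(-1113) = -3*(-1113) = 3339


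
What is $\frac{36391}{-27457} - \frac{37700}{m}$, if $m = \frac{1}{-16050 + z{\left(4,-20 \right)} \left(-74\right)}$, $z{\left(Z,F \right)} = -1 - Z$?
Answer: $\frac{16230821115609}{27457} \approx 5.9114 \cdot 10^{8}$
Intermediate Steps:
$m = - \frac{1}{15680}$ ($m = \frac{1}{-16050 + \left(-1 - 4\right) \left(-74\right)} = \frac{1}{-16050 - -370} = \frac{1}{-16050 + 370} = \frac{1}{-15680} = - \frac{1}{15680} \approx -6.3775 \cdot 10^{-5}$)
$\frac{36391}{-27457} - \frac{37700}{m} = \frac{36391}{-27457} - \frac{37700}{- \frac{1}{15680}} = 36391 \left(- \frac{1}{27457}\right) - -591136000 = - \frac{36391}{27457} + 591136000 = \frac{16230821115609}{27457}$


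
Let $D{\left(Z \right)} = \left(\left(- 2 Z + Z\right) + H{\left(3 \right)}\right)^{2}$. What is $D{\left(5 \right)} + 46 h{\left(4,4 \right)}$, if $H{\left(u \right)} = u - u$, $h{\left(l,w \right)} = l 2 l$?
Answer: $1497$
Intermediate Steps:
$h{\left(l,w \right)} = 2 l^{2}$ ($h{\left(l,w \right)} = 2 l l = 2 l^{2}$)
$H{\left(u \right)} = 0$
$D{\left(Z \right)} = Z^{2}$ ($D{\left(Z \right)} = \left(\left(- 2 Z + Z\right) + 0\right)^{2} = \left(- Z + 0\right)^{2} = \left(- Z\right)^{2} = Z^{2}$)
$D{\left(5 \right)} + 46 h{\left(4,4 \right)} = 5^{2} + 46 \cdot 2 \cdot 4^{2} = 25 + 46 \cdot 2 \cdot 16 = 25 + 46 \cdot 32 = 25 + 1472 = 1497$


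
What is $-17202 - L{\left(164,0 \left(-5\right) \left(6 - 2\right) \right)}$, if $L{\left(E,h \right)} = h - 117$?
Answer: $-17085$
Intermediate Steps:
$L{\left(E,h \right)} = -117 + h$
$-17202 - L{\left(164,0 \left(-5\right) \left(6 - 2\right) \right)} = -17202 - \left(-117 + 0 \left(-5\right) \left(6 - 2\right)\right) = -17202 - \left(-117 + 0 \cdot 4\right) = -17202 - \left(-117 + 0\right) = -17202 - -117 = -17202 + 117 = -17085$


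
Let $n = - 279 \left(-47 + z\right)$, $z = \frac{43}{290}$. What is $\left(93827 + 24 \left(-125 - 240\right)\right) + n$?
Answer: $\frac{28460203}{290} \approx 98139.0$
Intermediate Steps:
$z = \frac{43}{290}$ ($z = 43 \cdot \frac{1}{290} = \frac{43}{290} \approx 0.14828$)
$n = \frac{3790773}{290}$ ($n = - 279 \left(-47 + \frac{43}{290}\right) = \left(-279\right) \left(- \frac{13587}{290}\right) = \frac{3790773}{290} \approx 13072.0$)
$\left(93827 + 24 \left(-125 - 240\right)\right) + n = \left(93827 + 24 \left(-125 - 240\right)\right) + \frac{3790773}{290} = \left(93827 + 24 \left(-365\right)\right) + \frac{3790773}{290} = \left(93827 - 8760\right) + \frac{3790773}{290} = 85067 + \frac{3790773}{290} = \frac{28460203}{290}$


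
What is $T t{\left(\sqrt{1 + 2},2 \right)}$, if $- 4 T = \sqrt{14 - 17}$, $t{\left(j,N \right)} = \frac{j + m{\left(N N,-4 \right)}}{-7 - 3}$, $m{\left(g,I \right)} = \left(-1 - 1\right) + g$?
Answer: $\frac{i \left(3 + 2 \sqrt{3}\right)}{40} \approx 0.1616 i$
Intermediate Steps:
$m{\left(g,I \right)} = -2 + g$
$t{\left(j,N \right)} = \frac{1}{5} - \frac{j}{10} - \frac{N^{2}}{10}$ ($t{\left(j,N \right)} = \frac{j + \left(-2 + N N\right)}{-7 - 3} = \frac{j + \left(-2 + N^{2}\right)}{-10} = \left(-2 + j + N^{2}\right) \left(- \frac{1}{10}\right) = \frac{1}{5} - \frac{j}{10} - \frac{N^{2}}{10}$)
$T = - \frac{i \sqrt{3}}{4}$ ($T = - \frac{\sqrt{14 - 17}}{4} = - \frac{\sqrt{-3}}{4} = - \frac{i \sqrt{3}}{4} \approx - 0.43301 i$)
$T t{\left(\sqrt{1 + 2},2 \right)} = - \frac{i \sqrt{3}}{4} \left(\frac{1}{5} - \frac{\sqrt{1 + 2}}{10} - \frac{2^{2}}{10}\right) = - \frac{i \sqrt{3}}{4} \left(\frac{1}{5} - \frac{\sqrt{3}}{10} - \frac{2}{5}\right) = - \frac{i \sqrt{3}}{4} \left(- \frac{1}{5} - \frac{\sqrt{3}}{10}\right) = - \frac{i \sqrt{3} \left(- \frac{1}{5} - \frac{\sqrt{3}}{10}\right)}{4}$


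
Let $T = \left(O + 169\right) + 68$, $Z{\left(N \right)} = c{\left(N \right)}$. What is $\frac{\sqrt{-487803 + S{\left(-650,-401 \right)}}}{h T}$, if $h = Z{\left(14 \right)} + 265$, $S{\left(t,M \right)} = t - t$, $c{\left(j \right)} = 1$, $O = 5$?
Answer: $\frac{i \sqrt{487803}}{64372} \approx 0.01085 i$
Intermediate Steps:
$S{\left(t,M \right)} = 0$
$Z{\left(N \right)} = 1$
$h = 266$ ($h = 1 + 265 = 266$)
$T = 242$ ($T = \left(5 + 169\right) + 68 = 174 + 68 = 242$)
$\frac{\sqrt{-487803 + S{\left(-650,-401 \right)}}}{h T} = \frac{\sqrt{-487803 + 0}}{266 \cdot 242} = \frac{\sqrt{-487803}}{64372} = i \sqrt{487803} \cdot \frac{1}{64372} = \frac{i \sqrt{487803}}{64372}$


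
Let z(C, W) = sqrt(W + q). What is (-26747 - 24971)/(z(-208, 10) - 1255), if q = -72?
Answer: 64906090/1575087 + 51718*I*sqrt(62)/1575087 ≈ 41.208 + 0.25854*I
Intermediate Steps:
z(C, W) = sqrt(-72 + W) (z(C, W) = sqrt(W - 72) = sqrt(-72 + W))
(-26747 - 24971)/(z(-208, 10) - 1255) = (-26747 - 24971)/(sqrt(-72 + 10) - 1255) = -51718/(sqrt(-62) - 1255) = -51718/(I*sqrt(62) - 1255) = -51718/(-1255 + I*sqrt(62))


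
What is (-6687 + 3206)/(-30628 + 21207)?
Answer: 3481/9421 ≈ 0.36949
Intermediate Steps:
(-6687 + 3206)/(-30628 + 21207) = -3481/(-9421) = -3481*(-1/9421) = 3481/9421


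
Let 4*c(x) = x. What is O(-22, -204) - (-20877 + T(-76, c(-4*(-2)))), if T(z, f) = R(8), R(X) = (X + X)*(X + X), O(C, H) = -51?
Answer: 20570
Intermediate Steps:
c(x) = x/4
R(X) = 4*X**2 (R(X) = (2*X)*(2*X) = 4*X**2)
T(z, f) = 256 (T(z, f) = 4*8**2 = 4*64 = 256)
O(-22, -204) - (-20877 + T(-76, c(-4*(-2)))) = -51 - (-20877 + 256) = -51 - 1*(-20621) = -51 + 20621 = 20570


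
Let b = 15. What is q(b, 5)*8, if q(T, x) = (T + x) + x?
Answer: 200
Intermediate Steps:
q(T, x) = T + 2*x
q(b, 5)*8 = (15 + 2*5)*8 = (15 + 10)*8 = 25*8 = 200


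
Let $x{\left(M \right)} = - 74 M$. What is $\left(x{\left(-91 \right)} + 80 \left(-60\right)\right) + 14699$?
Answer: $16633$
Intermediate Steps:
$\left(x{\left(-91 \right)} + 80 \left(-60\right)\right) + 14699 = \left(\left(-74\right) \left(-91\right) + 80 \left(-60\right)\right) + 14699 = \left(6734 - 4800\right) + 14699 = 1934 + 14699 = 16633$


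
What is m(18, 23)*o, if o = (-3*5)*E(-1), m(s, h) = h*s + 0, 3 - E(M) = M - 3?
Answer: -43470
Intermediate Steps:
E(M) = 6 - M (E(M) = 3 - (M - 3) = 3 - (-3 + M) = 3 + (3 - M) = 6 - M)
m(s, h) = h*s
o = -105 (o = (-3*5)*(6 - 1*(-1)) = -15*(6 + 1) = -15*7 = -105)
m(18, 23)*o = (23*18)*(-105) = 414*(-105) = -43470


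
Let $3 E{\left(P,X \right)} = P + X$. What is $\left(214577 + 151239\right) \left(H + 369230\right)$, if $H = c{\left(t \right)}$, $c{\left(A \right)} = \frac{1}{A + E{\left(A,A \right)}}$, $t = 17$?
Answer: $\frac{11480971640248}{85} \approx 1.3507 \cdot 10^{11}$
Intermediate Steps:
$E{\left(P,X \right)} = \frac{P}{3} + \frac{X}{3}$ ($E{\left(P,X \right)} = \frac{P + X}{3} = \frac{P}{3} + \frac{X}{3}$)
$c{\left(A \right)} = \frac{3}{5 A}$ ($c{\left(A \right)} = \frac{1}{A + \left(\frac{A}{3} + \frac{A}{3}\right)} = \frac{1}{A + \frac{2 A}{3}} = \frac{1}{\frac{5}{3} A} = \frac{3}{5 A}$)
$H = \frac{3}{85}$ ($H = \frac{3}{5 \cdot 17} = \frac{3}{5} \cdot \frac{1}{17} = \frac{3}{85} \approx 0.035294$)
$\left(214577 + 151239\right) \left(H + 369230\right) = \left(214577 + 151239\right) \left(\frac{3}{85} + 369230\right) = 365816 \cdot \frac{31384553}{85} = \frac{11480971640248}{85}$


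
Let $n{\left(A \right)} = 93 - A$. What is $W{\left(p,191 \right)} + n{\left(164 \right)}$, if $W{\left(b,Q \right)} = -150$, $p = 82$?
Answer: $-221$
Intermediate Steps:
$W{\left(p,191 \right)} + n{\left(164 \right)} = -150 + \left(93 - 164\right) = -150 - 71 = -221$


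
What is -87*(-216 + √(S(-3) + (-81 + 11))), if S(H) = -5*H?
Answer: 18792 - 87*I*√55 ≈ 18792.0 - 645.21*I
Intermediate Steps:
-87*(-216 + √(S(-3) + (-81 + 11))) = -87*(-216 + √(-5*(-3) + (-81 + 11))) = -87*(-216 + √(15 - 70)) = -87*(-216 + √(-55)) = -87*(-216 + I*√55) = 18792 - 87*I*√55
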